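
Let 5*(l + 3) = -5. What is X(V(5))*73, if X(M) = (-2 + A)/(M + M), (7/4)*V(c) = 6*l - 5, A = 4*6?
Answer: -5621/116 ≈ -48.457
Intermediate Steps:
A = 24
l = -4 (l = -3 + (⅕)*(-5) = -3 - 1 = -4)
V(c) = -116/7 (V(c) = 4*(6*(-4) - 5)/7 = 4*(-24 - 5)/7 = (4/7)*(-29) = -116/7)
X(M) = 11/M (X(M) = (-2 + 24)/(M + M) = 22/((2*M)) = 22*(1/(2*M)) = 11/M)
X(V(5))*73 = (11/(-116/7))*73 = (11*(-7/116))*73 = -77/116*73 = -5621/116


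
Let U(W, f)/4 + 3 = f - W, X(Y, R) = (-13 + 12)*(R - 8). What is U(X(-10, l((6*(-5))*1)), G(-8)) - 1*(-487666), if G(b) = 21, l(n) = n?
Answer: 487586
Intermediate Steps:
X(Y, R) = 8 - R (X(Y, R) = -(-8 + R) = 8 - R)
U(W, f) = -12 - 4*W + 4*f (U(W, f) = -12 + 4*(f - W) = -12 + (-4*W + 4*f) = -12 - 4*W + 4*f)
U(X(-10, l((6*(-5))*1)), G(-8)) - 1*(-487666) = (-12 - 4*(8 - 6*(-5)) + 4*21) - 1*(-487666) = (-12 - 4*(8 - (-30)) + 84) + 487666 = (-12 - 4*(8 - 1*(-30)) + 84) + 487666 = (-12 - 4*(8 + 30) + 84) + 487666 = (-12 - 4*38 + 84) + 487666 = (-12 - 152 + 84) + 487666 = -80 + 487666 = 487586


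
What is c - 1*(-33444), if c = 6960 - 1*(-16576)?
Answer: 56980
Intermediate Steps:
c = 23536 (c = 6960 + 16576 = 23536)
c - 1*(-33444) = 23536 - 1*(-33444) = 23536 + 33444 = 56980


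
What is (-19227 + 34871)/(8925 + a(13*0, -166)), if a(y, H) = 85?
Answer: 7822/4505 ≈ 1.7363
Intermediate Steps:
(-19227 + 34871)/(8925 + a(13*0, -166)) = (-19227 + 34871)/(8925 + 85) = 15644/9010 = 15644*(1/9010) = 7822/4505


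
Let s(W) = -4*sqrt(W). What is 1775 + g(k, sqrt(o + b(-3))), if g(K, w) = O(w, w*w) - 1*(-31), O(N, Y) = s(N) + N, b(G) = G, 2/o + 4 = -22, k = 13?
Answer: 1806 + 2*I*sqrt(130)/13 - 4*5**(1/4)*26**(3/4)*sqrt(I)/13 ≈ 1802.3 - 1.9919*I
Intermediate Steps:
o = -1/13 (o = 2/(-4 - 22) = 2/(-26) = 2*(-1/26) = -1/13 ≈ -0.076923)
O(N, Y) = N - 4*sqrt(N) (O(N, Y) = -4*sqrt(N) + N = N - 4*sqrt(N))
g(K, w) = 31 + w - 4*sqrt(w) (g(K, w) = (w - 4*sqrt(w)) - 1*(-31) = (w - 4*sqrt(w)) + 31 = 31 + w - 4*sqrt(w))
1775 + g(k, sqrt(o + b(-3))) = 1775 + (31 + sqrt(-1/13 - 3) - 4*(-1/13 - 3)**(1/4)) = 1775 + (31 + sqrt(-40/13) - 4*(-40)**(1/4)*13**(3/4)/13) = 1775 + (31 + 2*I*sqrt(130)/13 - 4*5**(1/4)*26**(3/4)*sqrt(I)/13) = 1806 + 2*I*sqrt(130)/13 - 4*5**(1/4)*26**(3/4)*sqrt(I)/13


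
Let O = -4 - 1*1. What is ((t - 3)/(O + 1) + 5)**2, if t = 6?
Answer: 289/16 ≈ 18.063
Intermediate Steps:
O = -5 (O = -4 - 1 = -5)
((t - 3)/(O + 1) + 5)**2 = ((6 - 3)/(-5 + 1) + 5)**2 = (3/(-4) + 5)**2 = (3*(-1/4) + 5)**2 = (-3/4 + 5)**2 = (17/4)**2 = 289/16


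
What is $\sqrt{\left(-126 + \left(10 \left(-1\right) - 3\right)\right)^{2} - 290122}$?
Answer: $3 i \sqrt{30089} \approx 520.39 i$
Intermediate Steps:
$\sqrt{\left(-126 + \left(10 \left(-1\right) - 3\right)\right)^{2} - 290122} = \sqrt{\left(-126 - 13\right)^{2} - 290122} = \sqrt{\left(-139\right)^{2} - 290122} = \sqrt{19321 - 290122} = \sqrt{-270801} = 3 i \sqrt{30089}$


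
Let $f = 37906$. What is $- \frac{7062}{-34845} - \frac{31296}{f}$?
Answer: $- \frac{137136158}{220139095} \approx -0.62295$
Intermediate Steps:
$- \frac{7062}{-34845} - \frac{31296}{f} = - \frac{7062}{-34845} - \frac{31296}{37906} = \left(-7062\right) \left(- \frac{1}{34845}\right) - \frac{15648}{18953} = \frac{2354}{11615} - \frac{15648}{18953} = - \frac{137136158}{220139095}$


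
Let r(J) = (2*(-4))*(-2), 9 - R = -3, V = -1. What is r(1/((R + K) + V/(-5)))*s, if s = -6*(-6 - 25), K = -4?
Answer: 2976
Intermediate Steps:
R = 12 (R = 9 - 1*(-3) = 9 + 3 = 12)
s = 186 (s = -6*(-31) = 186)
r(J) = 16 (r(J) = -8*(-2) = 16)
r(1/((R + K) + V/(-5)))*s = 16*186 = 2976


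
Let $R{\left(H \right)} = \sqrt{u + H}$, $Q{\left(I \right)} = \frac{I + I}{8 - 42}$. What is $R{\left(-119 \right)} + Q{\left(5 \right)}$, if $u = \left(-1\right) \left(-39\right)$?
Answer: $- \frac{5}{17} + 4 i \sqrt{5} \approx -0.29412 + 8.9443 i$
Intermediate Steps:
$u = 39$
$Q{\left(I \right)} = - \frac{I}{17}$ ($Q{\left(I \right)} = \frac{2 I}{-34} = 2 I \left(- \frac{1}{34}\right) = - \frac{I}{17}$)
$R{\left(H \right)} = \sqrt{39 + H}$
$R{\left(-119 \right)} + Q{\left(5 \right)} = \sqrt{39 - 119} - \frac{5}{17} = \sqrt{-80} - \frac{5}{17} = 4 i \sqrt{5} - \frac{5}{17} = - \frac{5}{17} + 4 i \sqrt{5}$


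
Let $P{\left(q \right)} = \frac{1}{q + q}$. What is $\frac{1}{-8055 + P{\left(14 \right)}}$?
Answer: $- \frac{28}{225539} \approx -0.00012415$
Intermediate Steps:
$P{\left(q \right)} = \frac{1}{2 q}$
$\frac{1}{-8055 + P{\left(14 \right)}} = \frac{1}{-8055 + \frac{1}{2 \cdot 14}} = \frac{1}{-8055 + \frac{1}{2} \cdot \frac{1}{14}} = \frac{1}{-8055 + \frac{1}{28}} = \frac{1}{- \frac{225539}{28}} = - \frac{28}{225539}$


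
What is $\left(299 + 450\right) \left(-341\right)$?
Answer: $-255409$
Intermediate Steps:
$\left(299 + 450\right) \left(-341\right) = 749 \left(-341\right) = -255409$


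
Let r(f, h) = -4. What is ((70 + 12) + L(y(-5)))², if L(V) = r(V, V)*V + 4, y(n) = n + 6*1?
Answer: 6724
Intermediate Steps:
y(n) = 6 + n (y(n) = n + 6 = 6 + n)
L(V) = 4 - 4*V (L(V) = -4*V + 4 = 4 - 4*V)
((70 + 12) + L(y(-5)))² = ((70 + 12) + (4 - 4*(6 - 5)))² = (82 + (4 - 4*1))² = (82 + (4 - 4))² = (82 + 0)² = 82² = 6724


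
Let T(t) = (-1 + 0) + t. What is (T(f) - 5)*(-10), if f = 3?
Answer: 30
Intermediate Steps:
T(t) = -1 + t
(T(f) - 5)*(-10) = ((-1 + 3) - 5)*(-10) = (2 - 5)*(-10) = -3*(-10) = 30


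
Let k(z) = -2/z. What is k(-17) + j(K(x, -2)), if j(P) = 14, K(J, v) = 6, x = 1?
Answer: 240/17 ≈ 14.118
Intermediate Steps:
k(-17) + j(K(x, -2)) = -2/(-17) + 14 = -2*(-1/17) + 14 = 2/17 + 14 = 240/17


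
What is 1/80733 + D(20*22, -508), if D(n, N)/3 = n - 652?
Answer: -51346187/80733 ≈ -636.00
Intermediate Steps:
D(n, N) = -1956 + 3*n (D(n, N) = 3*(n - 652) = 3*(-652 + n) = -1956 + 3*n)
1/80733 + D(20*22, -508) = 1/80733 + (-1956 + 3*(20*22)) = 1/80733 + (-1956 + 3*440) = 1/80733 + (-1956 + 1320) = 1/80733 - 636 = -51346187/80733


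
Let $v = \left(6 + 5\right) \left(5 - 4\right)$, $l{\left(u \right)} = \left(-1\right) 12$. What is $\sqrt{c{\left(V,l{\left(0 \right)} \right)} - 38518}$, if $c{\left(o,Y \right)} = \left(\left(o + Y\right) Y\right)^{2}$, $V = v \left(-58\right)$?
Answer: $\sqrt{60801482} \approx 7797.5$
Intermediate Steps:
$l{\left(u \right)} = -12$
$v = 11$ ($v = 11 \cdot 1 = 11$)
$V = -638$ ($V = 11 \left(-58\right) = -638$)
$c{\left(o,Y \right)} = Y^{2} \left(Y + o\right)^{2}$ ($c{\left(o,Y \right)} = \left(\left(Y + o\right) Y\right)^{2} = \left(Y \left(Y + o\right)\right)^{2} = Y^{2} \left(Y + o\right)^{2}$)
$\sqrt{c{\left(V,l{\left(0 \right)} \right)} - 38518} = \sqrt{\left(-12\right)^{2} \left(-12 - 638\right)^{2} - 38518} = \sqrt{144 \left(-650\right)^{2} - 38518} = \sqrt{144 \cdot 422500 - 38518} = \sqrt{60840000 - 38518} = \sqrt{60801482}$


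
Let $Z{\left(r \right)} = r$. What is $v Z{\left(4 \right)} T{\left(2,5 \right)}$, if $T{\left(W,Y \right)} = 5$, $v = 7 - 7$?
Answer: $0$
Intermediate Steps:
$v = 0$
$v Z{\left(4 \right)} T{\left(2,5 \right)} = 0 \cdot 4 \cdot 5 = 0 \cdot 5 = 0$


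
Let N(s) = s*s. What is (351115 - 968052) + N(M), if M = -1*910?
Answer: 211163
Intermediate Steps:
M = -910
N(s) = s²
(351115 - 968052) + N(M) = (351115 - 968052) + (-910)² = -616937 + 828100 = 211163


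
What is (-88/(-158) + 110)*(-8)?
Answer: -69872/79 ≈ -884.46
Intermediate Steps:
(-88/(-158) + 110)*(-8) = (-88*(-1/158) + 110)*(-8) = (44/79 + 110)*(-8) = (8734/79)*(-8) = -69872/79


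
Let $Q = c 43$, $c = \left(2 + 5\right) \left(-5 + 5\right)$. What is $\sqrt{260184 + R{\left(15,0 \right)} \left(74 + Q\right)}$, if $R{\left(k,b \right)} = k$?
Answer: $\sqrt{261294} \approx 511.17$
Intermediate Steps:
$c = 0$ ($c = 7 \cdot 0 = 0$)
$Q = 0$ ($Q = 0 \cdot 43 = 0$)
$\sqrt{260184 + R{\left(15,0 \right)} \left(74 + Q\right)} = \sqrt{260184 + 15 \left(74 + 0\right)} = \sqrt{260184 + 15 \cdot 74} = \sqrt{260184 + 1110} = \sqrt{261294}$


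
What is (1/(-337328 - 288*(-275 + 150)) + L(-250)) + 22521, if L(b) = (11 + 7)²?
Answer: 6883838159/301328 ≈ 22845.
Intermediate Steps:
L(b) = 324 (L(b) = 18² = 324)
(1/(-337328 - 288*(-275 + 150)) + L(-250)) + 22521 = (1/(-337328 - 288*(-275 + 150)) + 324) + 22521 = (1/(-337328 - 288*(-125)) + 324) + 22521 = (1/(-337328 + 36000) + 324) + 22521 = (1/(-301328) + 324) + 22521 = (-1/301328 + 324) + 22521 = 97630271/301328 + 22521 = 6883838159/301328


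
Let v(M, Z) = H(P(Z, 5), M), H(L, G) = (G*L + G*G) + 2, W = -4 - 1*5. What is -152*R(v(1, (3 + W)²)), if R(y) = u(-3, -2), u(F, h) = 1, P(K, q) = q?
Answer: -152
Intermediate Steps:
W = -9 (W = -4 - 5 = -9)
H(L, G) = 2 + G² + G*L (H(L, G) = (G*L + G²) + 2 = (G² + G*L) + 2 = 2 + G² + G*L)
v(M, Z) = 2 + M² + 5*M (v(M, Z) = 2 + M² + M*5 = 2 + M² + 5*M)
R(y) = 1
-152*R(v(1, (3 + W)²)) = -152*1 = -152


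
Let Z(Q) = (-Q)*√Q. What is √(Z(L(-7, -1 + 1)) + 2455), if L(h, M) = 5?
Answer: √(2455 - 5*√5) ≈ 49.435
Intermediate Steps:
Z(Q) = -Q^(3/2)
√(Z(L(-7, -1 + 1)) + 2455) = √(-5^(3/2) + 2455) = √(-5*√5 + 2455) = √(2455 - 5*√5)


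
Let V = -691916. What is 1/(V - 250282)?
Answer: -1/942198 ≈ -1.0613e-6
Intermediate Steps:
1/(V - 250282) = 1/(-691916 - 250282) = 1/(-942198) = -1/942198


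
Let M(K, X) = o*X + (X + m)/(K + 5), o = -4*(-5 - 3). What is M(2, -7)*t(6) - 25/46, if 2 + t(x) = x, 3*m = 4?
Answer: -869189/966 ≈ -899.78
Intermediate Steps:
m = 4/3 (m = (⅓)*4 = 4/3 ≈ 1.3333)
t(x) = -2 + x
o = 32 (o = -4*(-8) = 32)
M(K, X) = 32*X + (4/3 + X)/(5 + K) (M(K, X) = 32*X + (X + 4/3)/(K + 5) = 32*X + (4/3 + X)/(5 + K))
M(2, -7)*t(6) - 25/46 = ((4 + 483*(-7) + 96*2*(-7))/(3*(5 + 2)))*(-2 + 6) - 25/46 = ((⅓)*(4 - 3381 - 1344)/7)*4 - 25*1/46 = ((⅓)*(⅐)*(-4721))*4 - 25/46 = -4721/21*4 - 25/46 = -18884/21 - 25/46 = -869189/966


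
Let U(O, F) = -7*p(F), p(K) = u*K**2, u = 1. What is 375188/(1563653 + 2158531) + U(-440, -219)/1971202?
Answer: -31879145737/458573534073 ≈ -0.069518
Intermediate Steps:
p(K) = K**2 (p(K) = 1*K**2 = K**2)
U(O, F) = -7*F**2
375188/(1563653 + 2158531) + U(-440, -219)/1971202 = 375188/(1563653 + 2158531) - 7*(-219)**2/1971202 = 375188/3722184 - 7*47961*(1/1971202) = 375188*(1/3722184) - 335727*1/1971202 = 93797/930546 - 335727/1971202 = -31879145737/458573534073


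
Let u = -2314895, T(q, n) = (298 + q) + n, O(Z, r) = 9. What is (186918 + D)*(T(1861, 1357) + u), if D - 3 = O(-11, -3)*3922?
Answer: -513632330001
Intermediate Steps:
T(q, n) = 298 + n + q
D = 35301 (D = 3 + 9*3922 = 3 + 35298 = 35301)
(186918 + D)*(T(1861, 1357) + u) = (186918 + 35301)*((298 + 1357 + 1861) - 2314895) = 222219*(3516 - 2314895) = 222219*(-2311379) = -513632330001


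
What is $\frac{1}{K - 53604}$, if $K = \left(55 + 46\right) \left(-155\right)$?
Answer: $- \frac{1}{69259} \approx -1.4439 \cdot 10^{-5}$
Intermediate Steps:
$K = -15655$ ($K = 101 \left(-155\right) = -15655$)
$\frac{1}{K - 53604} = \frac{1}{-15655 - 53604} = \frac{1}{-69259} = - \frac{1}{69259}$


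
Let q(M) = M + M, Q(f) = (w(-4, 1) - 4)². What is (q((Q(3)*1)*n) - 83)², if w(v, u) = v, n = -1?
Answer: 44521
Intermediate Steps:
Q(f) = 64 (Q(f) = (-4 - 4)² = (-8)² = 64)
q(M) = 2*M
(q((Q(3)*1)*n) - 83)² = (2*((64*1)*(-1)) - 83)² = (2*(64*(-1)) - 83)² = (2*(-64) - 83)² = (-128 - 83)² = (-211)² = 44521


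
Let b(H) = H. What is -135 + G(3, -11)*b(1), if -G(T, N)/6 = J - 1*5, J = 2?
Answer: -117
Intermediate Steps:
G(T, N) = 18 (G(T, N) = -6*(2 - 1*5) = -6*(2 - 5) = -6*(-3) = 18)
-135 + G(3, -11)*b(1) = -135 + 18*1 = -135 + 18 = -117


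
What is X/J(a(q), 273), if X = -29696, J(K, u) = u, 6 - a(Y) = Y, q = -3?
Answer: -29696/273 ≈ -108.78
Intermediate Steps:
a(Y) = 6 - Y
X/J(a(q), 273) = -29696/273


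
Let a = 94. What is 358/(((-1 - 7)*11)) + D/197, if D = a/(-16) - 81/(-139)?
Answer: -9867849/2409704 ≈ -4.0950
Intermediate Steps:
D = -5885/1112 (D = 94/(-16) - 81/(-139) = 94*(-1/16) - 81*(-1/139) = -47/8 + 81/139 = -5885/1112 ≈ -5.2923)
358/(((-1 - 7)*11)) + D/197 = 358/(((-1 - 7)*11)) - 5885/1112/197 = 358/((-8*11)) - 5885/1112*1/197 = 358/(-88) - 5885/219064 = 358*(-1/88) - 5885/219064 = -179/44 - 5885/219064 = -9867849/2409704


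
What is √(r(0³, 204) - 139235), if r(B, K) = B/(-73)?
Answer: I*√139235 ≈ 373.14*I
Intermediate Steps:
r(B, K) = -B/73 (r(B, K) = B*(-1/73) = -B/73)
√(r(0³, 204) - 139235) = √(-1/73*0³ - 139235) = √(-1/73*0 - 139235) = √(0 - 139235) = √(-139235) = I*√139235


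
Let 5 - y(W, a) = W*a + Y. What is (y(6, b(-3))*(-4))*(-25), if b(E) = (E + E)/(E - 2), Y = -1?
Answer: -120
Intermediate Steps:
b(E) = 2*E/(-2 + E) (b(E) = (2*E)/(-2 + E) = 2*E/(-2 + E))
y(W, a) = 6 - W*a (y(W, a) = 5 - (W*a - 1) = 5 - (-1 + W*a) = 5 + (1 - W*a) = 6 - W*a)
(y(6, b(-3))*(-4))*(-25) = ((6 - 1*6*2*(-3)/(-2 - 3))*(-4))*(-25) = ((6 - 1*6*2*(-3)/(-5))*(-4))*(-25) = ((6 - 1*6*2*(-3)*(-⅕))*(-4))*(-25) = ((6 - 1*6*6/5)*(-4))*(-25) = ((6 - 36/5)*(-4))*(-25) = -6/5*(-4)*(-25) = (24/5)*(-25) = -120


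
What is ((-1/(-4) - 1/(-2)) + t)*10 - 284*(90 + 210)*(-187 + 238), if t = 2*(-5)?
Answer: -8690585/2 ≈ -4.3453e+6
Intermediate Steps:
t = -10
((-1/(-4) - 1/(-2)) + t)*10 - 284*(90 + 210)*(-187 + 238) = ((-1/(-4) - 1/(-2)) - 10)*10 - 284*(90 + 210)*(-187 + 238) = ((-1*(-¼) - 1*(-½)) - 10)*10 - 85200*51 = ((¼ + ½) - 10)*10 - 284*15300 = (¾ - 10)*10 - 4345200 = -37/4*10 - 4345200 = -185/2 - 4345200 = -8690585/2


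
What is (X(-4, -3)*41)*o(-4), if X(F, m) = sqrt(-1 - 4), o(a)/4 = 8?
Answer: 1312*I*sqrt(5) ≈ 2933.7*I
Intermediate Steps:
o(a) = 32 (o(a) = 4*8 = 32)
X(F, m) = I*sqrt(5) (X(F, m) = sqrt(-5) = I*sqrt(5))
(X(-4, -3)*41)*o(-4) = ((I*sqrt(5))*41)*32 = (41*I*sqrt(5))*32 = 1312*I*sqrt(5)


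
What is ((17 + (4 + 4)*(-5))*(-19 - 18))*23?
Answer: 19573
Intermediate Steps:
((17 + (4 + 4)*(-5))*(-19 - 18))*23 = ((17 + 8*(-5))*(-37))*23 = ((17 - 40)*(-37))*23 = -23*(-37)*23 = 851*23 = 19573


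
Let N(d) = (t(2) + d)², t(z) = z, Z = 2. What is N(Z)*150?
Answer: 2400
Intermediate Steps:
N(d) = (2 + d)²
N(Z)*150 = (2 + 2)²*150 = 4²*150 = 16*150 = 2400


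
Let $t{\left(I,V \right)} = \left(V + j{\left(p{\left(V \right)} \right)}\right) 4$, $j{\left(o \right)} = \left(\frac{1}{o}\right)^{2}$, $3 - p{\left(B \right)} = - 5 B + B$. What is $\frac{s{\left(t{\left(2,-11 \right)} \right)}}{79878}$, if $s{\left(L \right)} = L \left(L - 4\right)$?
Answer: $\frac{2983694320}{112858068579} \approx 0.026438$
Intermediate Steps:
$p{\left(B \right)} = 3 + 4 B$ ($p{\left(B \right)} = 3 - \left(- 5 B + B\right) = 3 - - 4 B = 3 + 4 B$)
$j{\left(o \right)} = \frac{1}{o^{2}}$
$t{\left(I,V \right)} = 4 V + \frac{4}{\left(3 + 4 V\right)^{2}}$ ($t{\left(I,V \right)} = \left(V + \frac{1}{\left(3 + 4 V\right)^{2}}\right) 4 = 4 V + \frac{4}{\left(3 + 4 V\right)^{2}}$)
$s{\left(L \right)} = L \left(-4 + L\right)$
$\frac{s{\left(t{\left(2,-11 \right)} \right)}}{79878} = \frac{\left(4 \left(-11\right) + \frac{4}{\left(3 + 4 \left(-11\right)\right)^{2}}\right) \left(-4 + \left(4 \left(-11\right) + \frac{4}{\left(3 + 4 \left(-11\right)\right)^{2}}\right)\right)}{79878} = \left(-44 + \frac{4}{\left(3 - 44\right)^{2}}\right) \left(-4 - \left(44 - \frac{4}{\left(3 - 44\right)^{2}}\right)\right) \frac{1}{79878} = \left(-44 + \frac{4}{1681}\right) \left(-4 - \left(44 - \frac{4}{1681}\right)\right) \frac{1}{79878} = \left(-44 + 4 \cdot \frac{1}{1681}\right) \left(-4 + \left(-44 + 4 \cdot \frac{1}{1681}\right)\right) \frac{1}{79878} = \left(-44 + \frac{4}{1681}\right) \left(-4 + \left(-44 + \frac{4}{1681}\right)\right) \frac{1}{79878} = - \frac{73960 \left(-4 - \frac{73960}{1681}\right)}{1681} \cdot \frac{1}{79878} = \left(- \frac{73960}{1681}\right) \left(- \frac{80684}{1681}\right) \frac{1}{79878} = \frac{5967388640}{2825761} \cdot \frac{1}{79878} = \frac{2983694320}{112858068579}$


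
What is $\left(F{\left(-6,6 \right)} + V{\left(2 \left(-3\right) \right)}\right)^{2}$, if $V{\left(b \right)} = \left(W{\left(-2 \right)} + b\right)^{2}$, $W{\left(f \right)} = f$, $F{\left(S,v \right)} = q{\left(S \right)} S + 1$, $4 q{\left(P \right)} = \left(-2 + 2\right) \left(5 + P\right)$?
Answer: $4225$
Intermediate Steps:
$q{\left(P \right)} = 0$ ($q{\left(P \right)} = \frac{\left(-2 + 2\right) \left(5 + P\right)}{4} = \frac{0 \left(5 + P\right)}{4} = \frac{1}{4} \cdot 0 = 0$)
$F{\left(S,v \right)} = 1$ ($F{\left(S,v \right)} = 0 S + 1 = 0 + 1 = 1$)
$V{\left(b \right)} = \left(-2 + b\right)^{2}$
$\left(F{\left(-6,6 \right)} + V{\left(2 \left(-3\right) \right)}\right)^{2} = \left(1 + \left(-2 + 2 \left(-3\right)\right)^{2}\right)^{2} = \left(1 + \left(-2 - 6\right)^{2}\right)^{2} = \left(1 + \left(-8\right)^{2}\right)^{2} = \left(1 + 64\right)^{2} = 65^{2} = 4225$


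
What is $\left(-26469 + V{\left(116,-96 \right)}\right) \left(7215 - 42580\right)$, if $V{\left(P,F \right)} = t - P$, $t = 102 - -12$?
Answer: $936146915$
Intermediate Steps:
$t = 114$ ($t = 102 + 12 = 114$)
$V{\left(P,F \right)} = 114 - P$
$\left(-26469 + V{\left(116,-96 \right)}\right) \left(7215 - 42580\right) = \left(-26469 + \left(114 - 116\right)\right) \left(7215 - 42580\right) = \left(-26469 + \left(114 - 116\right)\right) \left(-35365\right) = \left(-26469 - 2\right) \left(-35365\right) = \left(-26471\right) \left(-35365\right) = 936146915$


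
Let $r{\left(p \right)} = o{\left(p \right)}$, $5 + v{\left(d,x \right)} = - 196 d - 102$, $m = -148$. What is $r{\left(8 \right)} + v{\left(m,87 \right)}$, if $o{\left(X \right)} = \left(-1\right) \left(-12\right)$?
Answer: $28913$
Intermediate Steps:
$v{\left(d,x \right)} = -107 - 196 d$ ($v{\left(d,x \right)} = -5 - \left(102 + 196 d\right) = -107 - 196 d$)
$o{\left(X \right)} = 12$
$r{\left(p \right)} = 12$
$r{\left(8 \right)} + v{\left(m,87 \right)} = 12 - -28901 = 12 + \left(-107 + 29008\right) = 12 + 28901 = 28913$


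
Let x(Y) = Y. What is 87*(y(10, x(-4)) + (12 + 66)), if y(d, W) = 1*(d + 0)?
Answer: 7656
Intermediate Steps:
y(d, W) = d (y(d, W) = 1*d = d)
87*(y(10, x(-4)) + (12 + 66)) = 87*(10 + (12 + 66)) = 87*(10 + 78) = 87*88 = 7656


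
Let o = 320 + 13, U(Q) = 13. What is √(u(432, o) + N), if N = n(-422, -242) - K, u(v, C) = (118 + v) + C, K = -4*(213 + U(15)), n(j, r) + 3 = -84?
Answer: 10*√17 ≈ 41.231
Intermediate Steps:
o = 333
n(j, r) = -87 (n(j, r) = -3 - 84 = -87)
K = -904 (K = -4*(213 + 13) = -4*226 = -904)
u(v, C) = 118 + C + v
N = 817 (N = -87 - 1*(-904) = -87 + 904 = 817)
√(u(432, o) + N) = √((118 + 333 + 432) + 817) = √(883 + 817) = √1700 = 10*√17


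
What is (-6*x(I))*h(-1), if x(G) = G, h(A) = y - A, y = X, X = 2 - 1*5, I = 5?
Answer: 60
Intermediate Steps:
X = -3 (X = 2 - 5 = -3)
y = -3
h(A) = -3 - A
(-6*x(I))*h(-1) = (-6*5)*(-3 - 1*(-1)) = -30*(-3 + 1) = -30*(-2) = 60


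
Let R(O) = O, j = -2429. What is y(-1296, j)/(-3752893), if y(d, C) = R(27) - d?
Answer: -1323/3752893 ≈ -0.00035253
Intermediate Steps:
y(d, C) = 27 - d
y(-1296, j)/(-3752893) = (27 - 1*(-1296))/(-3752893) = (27 + 1296)*(-1/3752893) = 1323*(-1/3752893) = -1323/3752893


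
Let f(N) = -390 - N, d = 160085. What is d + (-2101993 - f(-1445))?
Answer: -1942963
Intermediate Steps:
d + (-2101993 - f(-1445)) = 160085 + (-2101993 - (-390 - 1*(-1445))) = 160085 + (-2101993 - (-390 + 1445)) = 160085 + (-2101993 - 1*1055) = 160085 + (-2101993 - 1055) = 160085 - 2103048 = -1942963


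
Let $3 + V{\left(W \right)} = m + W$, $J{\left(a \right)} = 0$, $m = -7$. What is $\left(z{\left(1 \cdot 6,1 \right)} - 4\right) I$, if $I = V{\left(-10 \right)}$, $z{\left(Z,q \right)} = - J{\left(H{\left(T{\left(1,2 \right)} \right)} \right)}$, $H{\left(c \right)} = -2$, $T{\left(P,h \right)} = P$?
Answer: $80$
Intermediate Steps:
$V{\left(W \right)} = -10 + W$ ($V{\left(W \right)} = -3 + \left(-7 + W\right) = -10 + W$)
$z{\left(Z,q \right)} = 0$ ($z{\left(Z,q \right)} = \left(-1\right) 0 = 0$)
$I = -20$ ($I = -10 - 10 = -20$)
$\left(z{\left(1 \cdot 6,1 \right)} - 4\right) I = \left(0 - 4\right) \left(-20\right) = \left(-4\right) \left(-20\right) = 80$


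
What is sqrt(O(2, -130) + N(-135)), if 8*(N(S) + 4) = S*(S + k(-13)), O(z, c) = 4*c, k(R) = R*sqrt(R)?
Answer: sqrt(28066 + 3510*I*sqrt(13))/4 ≈ 42.885 + 9.2218*I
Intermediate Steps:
k(R) = R**(3/2)
N(S) = -4 + S*(S - 13*I*sqrt(13))/8 (N(S) = -4 + (S*(S + (-13)**(3/2)))/8 = -4 + (S*(S - 13*I*sqrt(13)))/8 = -4 + S*(S - 13*I*sqrt(13))/8)
sqrt(O(2, -130) + N(-135)) = sqrt(4*(-130) + (-4 + (1/8)*(-135)**2 - 13/8*I*(-135)*sqrt(13))) = sqrt(-520 + (-4 + (1/8)*18225 + 1755*I*sqrt(13)/8)) = sqrt(-520 + (-4 + 18225/8 + 1755*I*sqrt(13)/8)) = sqrt(-520 + (18193/8 + 1755*I*sqrt(13)/8)) = sqrt(14033/8 + 1755*I*sqrt(13)/8)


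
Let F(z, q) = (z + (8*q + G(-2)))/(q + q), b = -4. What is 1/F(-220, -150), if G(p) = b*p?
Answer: 75/353 ≈ 0.21246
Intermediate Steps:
G(p) = -4*p
F(z, q) = (8 + z + 8*q)/(2*q) (F(z, q) = (z + (8*q - 4*(-2)))/(q + q) = (z + (8*q + 8))/((2*q)) = (z + (8 + 8*q))*(1/(2*q)) = (8 + z + 8*q)*(1/(2*q)) = (8 + z + 8*q)/(2*q))
1/F(-220, -150) = 1/((½)*(8 - 220 + 8*(-150))/(-150)) = 1/((½)*(-1/150)*(8 - 220 - 1200)) = 1/((½)*(-1/150)*(-1412)) = 1/(353/75) = 75/353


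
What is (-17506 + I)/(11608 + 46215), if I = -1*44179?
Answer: -61685/57823 ≈ -1.0668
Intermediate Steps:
I = -44179
(-17506 + I)/(11608 + 46215) = (-17506 - 44179)/(11608 + 46215) = -61685/57823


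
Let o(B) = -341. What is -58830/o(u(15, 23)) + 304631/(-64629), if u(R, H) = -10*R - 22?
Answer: 3698244899/22038489 ≈ 167.81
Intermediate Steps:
u(R, H) = -22 - 10*R
-58830/o(u(15, 23)) + 304631/(-64629) = -58830/(-341) + 304631/(-64629) = -58830*(-1/341) + 304631*(-1/64629) = 58830/341 - 304631/64629 = 3698244899/22038489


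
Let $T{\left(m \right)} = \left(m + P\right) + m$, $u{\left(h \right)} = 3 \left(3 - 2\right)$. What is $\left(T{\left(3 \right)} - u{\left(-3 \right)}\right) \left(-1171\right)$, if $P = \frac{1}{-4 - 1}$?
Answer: $- \frac{16394}{5} \approx -3278.8$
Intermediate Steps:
$P = - \frac{1}{5}$ ($P = \frac{1}{-5} = - \frac{1}{5} \approx -0.2$)
$u{\left(h \right)} = 3$ ($u{\left(h \right)} = 3 \cdot 1 = 3$)
$T{\left(m \right)} = - \frac{1}{5} + 2 m$ ($T{\left(m \right)} = \left(m - \frac{1}{5}\right) + m = \left(- \frac{1}{5} + m\right) + m = - \frac{1}{5} + 2 m$)
$\left(T{\left(3 \right)} - u{\left(-3 \right)}\right) \left(-1171\right) = \left(\left(- \frac{1}{5} + 2 \cdot 3\right) - 3\right) \left(-1171\right) = \left(\left(- \frac{1}{5} + 6\right) - 3\right) \left(-1171\right) = \left(\frac{29}{5} - 3\right) \left(-1171\right) = \frac{14}{5} \left(-1171\right) = - \frac{16394}{5}$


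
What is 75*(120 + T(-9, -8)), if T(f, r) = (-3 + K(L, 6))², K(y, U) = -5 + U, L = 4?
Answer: 9300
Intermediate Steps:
T(f, r) = 4 (T(f, r) = (-3 + (-5 + 6))² = (-3 + 1)² = (-2)² = 4)
75*(120 + T(-9, -8)) = 75*(120 + 4) = 75*124 = 9300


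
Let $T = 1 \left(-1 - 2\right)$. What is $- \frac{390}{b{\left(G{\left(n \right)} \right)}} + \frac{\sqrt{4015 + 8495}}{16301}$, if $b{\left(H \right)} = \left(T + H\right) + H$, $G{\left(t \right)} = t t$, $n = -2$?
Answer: $-78 + \frac{3 \sqrt{1390}}{16301} \approx -77.993$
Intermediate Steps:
$G{\left(t \right)} = t^{2}$
$T = -3$ ($T = 1 \left(-3\right) = -3$)
$b{\left(H \right)} = -3 + 2 H$ ($b{\left(H \right)} = \left(-3 + H\right) + H = -3 + 2 H$)
$- \frac{390}{b{\left(G{\left(n \right)} \right)}} + \frac{\sqrt{4015 + 8495}}{16301} = - \frac{390}{-3 + 2 \left(-2\right)^{2}} + \frac{\sqrt{4015 + 8495}}{16301} = - \frac{390}{-3 + 2 \cdot 4} + \sqrt{12510} \cdot \frac{1}{16301} = - \frac{390}{-3 + 8} + 3 \sqrt{1390} \cdot \frac{1}{16301} = - \frac{390}{5} + \frac{3 \sqrt{1390}}{16301} = \left(-390\right) \frac{1}{5} + \frac{3 \sqrt{1390}}{16301} = -78 + \frac{3 \sqrt{1390}}{16301}$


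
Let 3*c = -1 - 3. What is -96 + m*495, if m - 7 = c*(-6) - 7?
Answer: 3864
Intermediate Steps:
c = -4/3 (c = (-1 - 3)/3 = (1/3)*(-4) = -4/3 ≈ -1.3333)
m = 8 (m = 7 + (-4/3*(-6) - 7) = 7 + (8 - 7) = 7 + 1 = 8)
-96 + m*495 = -96 + 8*495 = -96 + 3960 = 3864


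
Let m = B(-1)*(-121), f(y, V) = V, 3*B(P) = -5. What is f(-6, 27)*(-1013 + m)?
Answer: -21906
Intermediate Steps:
B(P) = -5/3 (B(P) = (1/3)*(-5) = -5/3)
m = 605/3 (m = -5/3*(-121) = 605/3 ≈ 201.67)
f(-6, 27)*(-1013 + m) = 27*(-1013 + 605/3) = 27*(-2434/3) = -21906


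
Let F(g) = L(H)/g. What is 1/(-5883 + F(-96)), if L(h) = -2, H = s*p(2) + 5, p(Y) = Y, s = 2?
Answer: -48/282383 ≈ -0.00016998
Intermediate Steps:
H = 9 (H = 2*2 + 5 = 4 + 5 = 9)
F(g) = -2/g
1/(-5883 + F(-96)) = 1/(-5883 - 2/(-96)) = 1/(-5883 - 2*(-1/96)) = 1/(-5883 + 1/48) = 1/(-282383/48) = -48/282383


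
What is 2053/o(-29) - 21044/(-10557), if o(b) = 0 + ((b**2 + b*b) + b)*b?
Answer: 329037569/168690303 ≈ 1.9505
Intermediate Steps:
o(b) = b*(b + 2*b**2) (o(b) = 0 + ((b**2 + b**2) + b)*b = 0 + (2*b**2 + b)*b = 0 + (b + 2*b**2)*b = 0 + b*(b + 2*b**2) = b*(b + 2*b**2))
2053/o(-29) - 21044/(-10557) = 2053/(((-29)**2*(1 + 2*(-29)))) - 21044/(-10557) = 2053/((841*(1 - 58))) - 21044*(-1/10557) = 2053/((841*(-57))) + 21044/10557 = 2053/(-47937) + 21044/10557 = 2053*(-1/47937) + 21044/10557 = -2053/47937 + 21044/10557 = 329037569/168690303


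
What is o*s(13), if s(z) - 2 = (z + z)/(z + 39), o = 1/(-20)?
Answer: -⅛ ≈ -0.12500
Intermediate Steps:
o = -1/20 ≈ -0.050000
s(z) = 2 + 2*z/(39 + z) (s(z) = 2 + (z + z)/(z + 39) = 2 + (2*z)/(39 + z) = 2 + 2*z/(39 + z))
o*s(13) = -(39 + 2*13)/(10*(39 + 13)) = -(39 + 26)/(10*52) = -65/(10*52) = -1/20*5/2 = -⅛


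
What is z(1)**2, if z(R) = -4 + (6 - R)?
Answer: 1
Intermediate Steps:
z(R) = 2 - R
z(1)**2 = (2 - 1*1)**2 = (2 - 1)**2 = 1**2 = 1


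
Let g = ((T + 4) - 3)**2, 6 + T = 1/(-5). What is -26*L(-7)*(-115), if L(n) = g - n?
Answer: 508898/5 ≈ 1.0178e+5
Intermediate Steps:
T = -31/5 (T = -6 + 1/(-5) = -6 + 1*(-1/5) = -6 - 1/5 = -31/5 ≈ -6.2000)
g = 676/25 (g = ((-31/5 + 4) - 3)**2 = (-11/5 - 3)**2 = (-26/5)**2 = 676/25 ≈ 27.040)
L(n) = 676/25 - n
-26*L(-7)*(-115) = -26*(676/25 - 1*(-7))*(-115) = -26*(676/25 + 7)*(-115) = -26*851/25*(-115) = -22126/25*(-115) = 508898/5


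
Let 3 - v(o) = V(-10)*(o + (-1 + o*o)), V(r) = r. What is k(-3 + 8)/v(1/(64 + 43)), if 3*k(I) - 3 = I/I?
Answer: -45796/237189 ≈ -0.19308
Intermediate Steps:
k(I) = 4/3 (k(I) = 1 + (I/I)/3 = 1 + (1/3)*1 = 1 + 1/3 = 4/3)
v(o) = -7 + 10*o + 10*o**2 (v(o) = 3 - (-10)*(o + (-1 + o*o)) = 3 - (-10)*(o + (-1 + o**2)) = 3 - (-10)*(-1 + o + o**2) = 3 - (10 - 10*o - 10*o**2) = 3 + (-10 + 10*o + 10*o**2) = -7 + 10*o + 10*o**2)
k(-3 + 8)/v(1/(64 + 43)) = 4/(3*(-7 + 10/(64 + 43) + 10*(1/(64 + 43))**2)) = 4/(3*(-7 + 10/107 + 10*(1/107)**2)) = 4/(3*(-7 + 10*(1/107) + 10*(1/107)**2)) = 4/(3*(-7 + 10/107 + 10*(1/11449))) = 4/(3*(-7 + 10/107 + 10/11449)) = 4/(3*(-79063/11449)) = (4/3)*(-11449/79063) = -45796/237189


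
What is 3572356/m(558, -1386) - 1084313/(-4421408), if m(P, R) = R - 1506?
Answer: -3947926891013/3196677984 ≈ -1235.0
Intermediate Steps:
m(P, R) = -1506 + R
3572356/m(558, -1386) - 1084313/(-4421408) = 3572356/(-1506 - 1386) - 1084313/(-4421408) = 3572356/(-2892) - 1084313*(-1/4421408) = 3572356*(-1/2892) + 1084313/4421408 = -893089/723 + 1084313/4421408 = -3947926891013/3196677984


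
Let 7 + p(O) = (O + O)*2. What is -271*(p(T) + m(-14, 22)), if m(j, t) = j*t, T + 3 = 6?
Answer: 82113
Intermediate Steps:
T = 3 (T = -3 + 6 = 3)
p(O) = -7 + 4*O (p(O) = -7 + (O + O)*2 = -7 + (2*O)*2 = -7 + 4*O)
-271*(p(T) + m(-14, 22)) = -271*((-7 + 4*3) - 14*22) = -271*((-7 + 12) - 308) = -271*(5 - 308) = -271*(-303) = 82113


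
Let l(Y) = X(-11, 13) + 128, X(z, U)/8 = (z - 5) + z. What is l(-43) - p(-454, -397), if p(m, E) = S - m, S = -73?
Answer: -469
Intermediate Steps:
X(z, U) = -40 + 16*z (X(z, U) = 8*((z - 5) + z) = 8*((-5 + z) + z) = 8*(-5 + 2*z) = -40 + 16*z)
p(m, E) = -73 - m
l(Y) = -88 (l(Y) = (-40 + 16*(-11)) + 128 = (-40 - 176) + 128 = -216 + 128 = -88)
l(-43) - p(-454, -397) = -88 - (-73 - 1*(-454)) = -88 - (-73 + 454) = -88 - 1*381 = -88 - 381 = -469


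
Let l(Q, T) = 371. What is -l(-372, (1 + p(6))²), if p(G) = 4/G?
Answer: -371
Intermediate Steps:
-l(-372, (1 + p(6))²) = -1*371 = -371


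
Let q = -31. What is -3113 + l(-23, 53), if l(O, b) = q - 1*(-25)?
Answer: -3119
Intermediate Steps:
l(O, b) = -6 (l(O, b) = -31 - 1*(-25) = -31 + 25 = -6)
-3113 + l(-23, 53) = -3113 - 6 = -3119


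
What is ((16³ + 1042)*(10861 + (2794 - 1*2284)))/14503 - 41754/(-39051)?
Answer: 760709638120/188785551 ≈ 4029.5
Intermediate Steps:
((16³ + 1042)*(10861 + (2794 - 1*2284)))/14503 - 41754/(-39051) = ((4096 + 1042)*(10861 + (2794 - 2284)))*(1/14503) - 41754*(-1/39051) = (5138*(10861 + 510))*(1/14503) + 13918/13017 = (5138*11371)*(1/14503) + 13918/13017 = 58424198*(1/14503) + 13918/13017 = 58424198/14503 + 13918/13017 = 760709638120/188785551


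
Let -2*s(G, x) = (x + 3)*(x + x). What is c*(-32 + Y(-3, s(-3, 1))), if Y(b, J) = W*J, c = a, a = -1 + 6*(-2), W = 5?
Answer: 676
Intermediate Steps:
s(G, x) = -x*(3 + x) (s(G, x) = -(x + 3)*(x + x)/2 = -(3 + x)*2*x/2 = -x*(3 + x))
a = -13 (a = -1 - 12 = -13)
c = -13
Y(b, J) = 5*J
c*(-32 + Y(-3, s(-3, 1))) = -13*(-32 + 5*(-1*1*(3 + 1))) = -13*(-32 + 5*(-1*1*4)) = -13*(-32 + 5*(-4)) = -13*(-32 - 20) = -13*(-52) = 676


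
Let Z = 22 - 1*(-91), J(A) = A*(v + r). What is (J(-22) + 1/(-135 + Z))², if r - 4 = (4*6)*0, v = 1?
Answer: 5861241/484 ≈ 12110.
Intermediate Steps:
r = 4 (r = 4 + (4*6)*0 = 4 + 24*0 = 4 + 0 = 4)
J(A) = 5*A (J(A) = A*(1 + 4) = A*5 = 5*A)
Z = 113 (Z = 22 + 91 = 113)
(J(-22) + 1/(-135 + Z))² = (5*(-22) + 1/(-135 + 113))² = (-110 + 1/(-22))² = (-110 - 1/22)² = (-2421/22)² = 5861241/484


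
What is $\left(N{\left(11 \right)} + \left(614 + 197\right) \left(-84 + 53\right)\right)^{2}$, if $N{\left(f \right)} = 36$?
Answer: $630261025$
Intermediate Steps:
$\left(N{\left(11 \right)} + \left(614 + 197\right) \left(-84 + 53\right)\right)^{2} = \left(36 + \left(614 + 197\right) \left(-84 + 53\right)\right)^{2} = \left(36 + 811 \left(-31\right)\right)^{2} = \left(36 - 25141\right)^{2} = \left(-25105\right)^{2} = 630261025$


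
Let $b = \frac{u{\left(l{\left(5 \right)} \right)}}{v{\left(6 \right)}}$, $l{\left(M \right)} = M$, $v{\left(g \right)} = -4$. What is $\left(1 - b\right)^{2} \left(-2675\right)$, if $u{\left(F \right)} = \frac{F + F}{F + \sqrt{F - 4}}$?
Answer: $- \frac{773075}{144} \approx -5368.6$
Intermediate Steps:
$u{\left(F \right)} = \frac{2 F}{F + \sqrt{-4 + F}}$
$b = - \frac{5}{12}$ ($b = \frac{2 \cdot 5 \frac{1}{5 + \sqrt{-4 + 5}}}{-4} = 2 \cdot 5 \frac{1}{5 + \sqrt{1}} \left(- \frac{1}{4}\right) = 2 \cdot 5 \frac{1}{5 + 1} \left(- \frac{1}{4}\right) = 2 \cdot 5 \cdot \frac{1}{6} \left(- \frac{1}{4}\right) = \frac{5}{3} \left(- \frac{1}{4}\right) = - \frac{5}{12} \approx -0.41667$)
$\left(1 - b\right)^{2} \left(-2675\right) = \left(1 - - \frac{5}{12}\right)^{2} \left(-2675\right) = \left(1 + \frac{5}{12}\right)^{2} \left(-2675\right) = \left(\frac{17}{12}\right)^{2} \left(-2675\right) = \frac{289}{144} \left(-2675\right) = - \frac{773075}{144}$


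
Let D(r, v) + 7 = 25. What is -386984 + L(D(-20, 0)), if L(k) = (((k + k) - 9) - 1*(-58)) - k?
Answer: -386917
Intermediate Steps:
D(r, v) = 18 (D(r, v) = -7 + 25 = 18)
L(k) = 49 + k (L(k) = ((2*k - 9) + 58) - k = ((-9 + 2*k) + 58) - k = (49 + 2*k) - k = 49 + k)
-386984 + L(D(-20, 0)) = -386984 + (49 + 18) = -386984 + 67 = -386917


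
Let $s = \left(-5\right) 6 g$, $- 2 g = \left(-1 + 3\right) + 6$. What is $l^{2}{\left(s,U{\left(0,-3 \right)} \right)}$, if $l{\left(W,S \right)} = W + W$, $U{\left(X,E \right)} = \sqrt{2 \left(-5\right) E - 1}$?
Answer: $57600$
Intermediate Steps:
$g = -4$ ($g = - \frac{\left(-1 + 3\right) + 6}{2} = - \frac{2 + 6}{2} = \left(- \frac{1}{2}\right) 8 = -4$)
$U{\left(X,E \right)} = \sqrt{-1 - 10 E}$ ($U{\left(X,E \right)} = \sqrt{- 10 E - 1} = \sqrt{-1 - 10 E}$)
$s = 120$ ($s = \left(-5\right) 6 \left(-4\right) = \left(-30\right) \left(-4\right) = 120$)
$l{\left(W,S \right)} = 2 W$
$l^{2}{\left(s,U{\left(0,-3 \right)} \right)} = \left(2 \cdot 120\right)^{2} = 240^{2} = 57600$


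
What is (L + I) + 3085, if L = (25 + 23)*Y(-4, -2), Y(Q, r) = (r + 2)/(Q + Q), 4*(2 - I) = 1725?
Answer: 10623/4 ≈ 2655.8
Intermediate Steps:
I = -1717/4 (I = 2 - ¼*1725 = 2 - 1725/4 = -1717/4 ≈ -429.25)
Y(Q, r) = (2 + r)/(2*Q) (Y(Q, r) = (2 + r)/((2*Q)) = (2 + r)*(1/(2*Q)) = (2 + r)/(2*Q))
L = 0 (L = (25 + 23)*((½)*(2 - 2)/(-4)) = 48*((½)*(-¼)*0) = 48*0 = 0)
(L + I) + 3085 = (0 - 1717/4) + 3085 = -1717/4 + 3085 = 10623/4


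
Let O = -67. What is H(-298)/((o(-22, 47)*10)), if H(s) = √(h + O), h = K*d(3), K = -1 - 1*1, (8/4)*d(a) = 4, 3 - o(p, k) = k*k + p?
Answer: -I*√71/21840 ≈ -0.00038581*I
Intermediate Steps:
o(p, k) = 3 - p - k² (o(p, k) = 3 - (k*k + p) = 3 - (k² + p) = 3 - (p + k²) = 3 + (-p - k²) = 3 - p - k²)
d(a) = 2 (d(a) = (½)*4 = 2)
K = -2 (K = -1 - 1 = -2)
h = -4 (h = -2*2 = -4)
H(s) = I*√71 (H(s) = √(-4 - 67) = √(-71) = I*√71)
H(-298)/((o(-22, 47)*10)) = (I*√71)/(((3 - 1*(-22) - 1*47²)*10)) = (I*√71)/(((3 + 22 - 1*2209)*10)) = (I*√71)/(((3 + 22 - 2209)*10)) = (I*√71)/((-2184*10)) = (I*√71)/(-21840) = (I*√71)*(-1/21840) = -I*√71/21840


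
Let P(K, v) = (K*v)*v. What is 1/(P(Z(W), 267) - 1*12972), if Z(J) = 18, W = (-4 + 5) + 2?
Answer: 1/1270230 ≈ 7.8726e-7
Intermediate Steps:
W = 3 (W = 1 + 2 = 3)
P(K, v) = K*v²
1/(P(Z(W), 267) - 1*12972) = 1/(18*267² - 1*12972) = 1/(18*71289 - 12972) = 1/(1283202 - 12972) = 1/1270230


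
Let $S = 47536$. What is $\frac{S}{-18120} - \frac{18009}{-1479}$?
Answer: $\frac{367841}{38505} \approx 9.5531$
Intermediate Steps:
$\frac{S}{-18120} - \frac{18009}{-1479} = \frac{47536}{-18120} - \frac{18009}{-1479} = 47536 \left(- \frac{1}{18120}\right) - - \frac{207}{17} = - \frac{5942}{2265} + \frac{207}{17} = \frac{367841}{38505}$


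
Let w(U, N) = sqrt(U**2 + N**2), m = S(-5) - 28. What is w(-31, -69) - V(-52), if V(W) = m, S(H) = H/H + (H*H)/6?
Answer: 137/6 + sqrt(5722) ≈ 98.477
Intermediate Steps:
S(H) = 1 + H**2/6 (S(H) = 1 + H**2*(1/6) = 1 + H**2/6)
m = -137/6 (m = (1 + (1/6)*(-5)**2) - 28 = (1 + (1/6)*25) - 28 = (1 + 25/6) - 28 = 31/6 - 28 = -137/6 ≈ -22.833)
w(U, N) = sqrt(N**2 + U**2)
V(W) = -137/6
w(-31, -69) - V(-52) = sqrt((-69)**2 + (-31)**2) - 1*(-137/6) = sqrt(4761 + 961) + 137/6 = sqrt(5722) + 137/6 = 137/6 + sqrt(5722)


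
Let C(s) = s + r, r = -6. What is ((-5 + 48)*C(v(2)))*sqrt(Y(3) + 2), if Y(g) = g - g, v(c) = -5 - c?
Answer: -559*sqrt(2) ≈ -790.54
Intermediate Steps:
Y(g) = 0
C(s) = -6 + s (C(s) = s - 6 = -6 + s)
((-5 + 48)*C(v(2)))*sqrt(Y(3) + 2) = ((-5 + 48)*(-6 + (-5 - 1*2)))*sqrt(0 + 2) = (43*(-6 + (-5 - 2)))*sqrt(2) = (43*(-6 - 7))*sqrt(2) = (43*(-13))*sqrt(2) = -559*sqrt(2)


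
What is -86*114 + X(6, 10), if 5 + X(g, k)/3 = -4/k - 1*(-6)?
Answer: -49011/5 ≈ -9802.2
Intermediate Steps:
X(g, k) = 3 - 12/k (X(g, k) = -15 + 3*(-4/k - 1*(-6)) = -15 + 3*(-4/k + 6) = -15 + 3*(6 - 4/k) = -15 + (18 - 12/k) = 3 - 12/k)
-86*114 + X(6, 10) = -86*114 + (3 - 12/10) = -9804 + (3 - 12*⅒) = -9804 + (3 - 6/5) = -9804 + 9/5 = -49011/5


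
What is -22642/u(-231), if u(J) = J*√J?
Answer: -22642*I*√231/53361 ≈ -6.4491*I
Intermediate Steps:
u(J) = J^(3/2)
-22642/u(-231) = -22642*I*√231/53361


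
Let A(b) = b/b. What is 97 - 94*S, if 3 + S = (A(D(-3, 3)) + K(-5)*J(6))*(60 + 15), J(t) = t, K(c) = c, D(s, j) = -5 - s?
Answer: 204829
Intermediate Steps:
A(b) = 1
S = -2178 (S = -3 + (1 - 5*6)*(60 + 15) = -3 + (1 - 30)*75 = -3 - 29*75 = -3 - 2175 = -2178)
97 - 94*S = 97 - 94*(-2178) = 97 + 204732 = 204829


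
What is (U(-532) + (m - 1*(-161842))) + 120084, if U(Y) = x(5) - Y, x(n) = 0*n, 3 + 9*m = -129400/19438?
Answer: 24706789861/87471 ≈ 2.8246e+5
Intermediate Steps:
m = -93857/87471 (m = -1/3 + (-129400/19438)/9 = -1/3 + (-129400*1/19438)/9 = -1/3 + (1/9)*(-64700/9719) = -1/3 - 64700/87471 = -93857/87471 ≈ -1.0730)
x(n) = 0
U(Y) = -Y (U(Y) = 0 - Y = -Y)
(U(-532) + (m - 1*(-161842))) + 120084 = (-1*(-532) + (-93857/87471 - 1*(-161842))) + 120084 = (532 + (-93857/87471 + 161842)) + 120084 = (532 + 14156387725/87471) + 120084 = 14202922297/87471 + 120084 = 24706789861/87471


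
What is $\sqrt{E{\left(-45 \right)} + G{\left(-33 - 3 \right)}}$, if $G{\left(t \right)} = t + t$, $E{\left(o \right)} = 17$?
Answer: $i \sqrt{55} \approx 7.4162 i$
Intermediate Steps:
$G{\left(t \right)} = 2 t$
$\sqrt{E{\left(-45 \right)} + G{\left(-33 - 3 \right)}} = \sqrt{17 + 2 \left(-33 - 3\right)} = \sqrt{17 + 2 \left(-36\right)} = \sqrt{17 - 72} = \sqrt{-55} = i \sqrt{55}$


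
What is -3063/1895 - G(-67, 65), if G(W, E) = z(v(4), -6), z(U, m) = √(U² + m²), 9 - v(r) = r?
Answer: -3063/1895 - √61 ≈ -9.4266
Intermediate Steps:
v(r) = 9 - r
G(W, E) = √61 (G(W, E) = √((9 - 1*4)² + (-6)²) = √((9 - 4)² + 36) = √(5² + 36) = √(25 + 36) = √61)
-3063/1895 - G(-67, 65) = -3063/1895 - √61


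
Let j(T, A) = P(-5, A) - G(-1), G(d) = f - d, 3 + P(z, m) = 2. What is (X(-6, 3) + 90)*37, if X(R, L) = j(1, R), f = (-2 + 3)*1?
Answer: 3219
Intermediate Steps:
P(z, m) = -1 (P(z, m) = -3 + 2 = -1)
f = 1 (f = 1*1 = 1)
G(d) = 1 - d
j(T, A) = -3 (j(T, A) = -1 - (1 - 1*(-1)) = -1 - (1 + 1) = -1 - 1*2 = -1 - 2 = -3)
X(R, L) = -3
(X(-6, 3) + 90)*37 = (-3 + 90)*37 = 87*37 = 3219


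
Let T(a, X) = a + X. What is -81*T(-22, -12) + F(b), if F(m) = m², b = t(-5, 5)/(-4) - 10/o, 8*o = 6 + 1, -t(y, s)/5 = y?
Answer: 2404161/784 ≈ 3066.5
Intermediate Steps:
t(y, s) = -5*y
o = 7/8 (o = (6 + 1)/8 = (⅛)*7 = 7/8 ≈ 0.87500)
b = -495/28 (b = -5*(-5)/(-4) - 10/7/8 = 25*(-¼) - 10*8/7 = -25/4 - 80/7 = -495/28 ≈ -17.679)
T(a, X) = X + a
-81*T(-22, -12) + F(b) = -81*(-12 - 22) + (-495/28)² = -81*(-34) + 245025/784 = 2754 + 245025/784 = 2404161/784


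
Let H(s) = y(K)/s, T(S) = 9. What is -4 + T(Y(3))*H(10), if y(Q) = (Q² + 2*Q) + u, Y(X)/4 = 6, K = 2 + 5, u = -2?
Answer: 509/10 ≈ 50.900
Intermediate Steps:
K = 7
Y(X) = 24 (Y(X) = 4*6 = 24)
y(Q) = -2 + Q² + 2*Q (y(Q) = (Q² + 2*Q) - 2 = -2 + Q² + 2*Q)
H(s) = 61/s (H(s) = (-2 + 7² + 2*7)/s = (-2 + 49 + 14)/s = 61/s)
-4 + T(Y(3))*H(10) = -4 + 9*(61/10) = -4 + 549/10 = 509/10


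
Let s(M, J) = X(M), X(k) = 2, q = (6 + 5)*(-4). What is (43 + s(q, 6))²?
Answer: 2025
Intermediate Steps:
q = -44 (q = 11*(-4) = -44)
s(M, J) = 2
(43 + s(q, 6))² = (43 + 2)² = 45² = 2025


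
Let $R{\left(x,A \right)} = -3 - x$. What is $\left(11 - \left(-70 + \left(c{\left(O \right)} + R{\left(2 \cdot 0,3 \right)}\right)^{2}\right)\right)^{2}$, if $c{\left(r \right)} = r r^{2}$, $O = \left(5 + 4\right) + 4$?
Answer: $23170311738025$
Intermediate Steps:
$O = 13$ ($O = 9 + 4 = 13$)
$c{\left(r \right)} = r^{3}$
$\left(11 - \left(-70 + \left(c{\left(O \right)} + R{\left(2 \cdot 0,3 \right)}\right)^{2}\right)\right)^{2} = \left(11 + \left(70 - \left(13^{3} - \left(3 + 2 \cdot 0\right)\right)^{2}\right)\right)^{2} = \left(11 + \left(70 - \left(2197 - 3\right)^{2}\right)\right)^{2} = \left(11 + \left(70 - 2194^{2}\right)\right)^{2} = \left(11 + \left(70 - 4813636\right)\right)^{2} = \left(11 - 4813566\right)^{2} = \left(-4813555\right)^{2} = 23170311738025$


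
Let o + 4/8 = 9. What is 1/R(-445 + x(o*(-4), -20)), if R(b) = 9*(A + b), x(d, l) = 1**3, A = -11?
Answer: -1/4095 ≈ -0.00024420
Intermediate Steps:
o = 17/2 (o = -1/2 + 9 = 17/2 ≈ 8.5000)
x(d, l) = 1
R(b) = -99 + 9*b (R(b) = 9*(-11 + b) = -99 + 9*b)
1/R(-445 + x(o*(-4), -20)) = 1/(-99 + 9*(-445 + 1)) = 1/(-99 + 9*(-444)) = 1/(-99 - 3996) = 1/(-4095) = -1/4095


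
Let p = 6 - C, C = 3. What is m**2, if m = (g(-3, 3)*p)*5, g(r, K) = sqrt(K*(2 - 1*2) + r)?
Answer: -675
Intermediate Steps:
g(r, K) = sqrt(r) (g(r, K) = sqrt(K*(2 - 2) + r) = sqrt(K*0 + r) = sqrt(0 + r) = sqrt(r))
p = 3 (p = 6 - 1*3 = 6 - 3 = 3)
m = 15*I*sqrt(3) (m = (sqrt(-3)*3)*5 = ((I*sqrt(3))*3)*5 = (3*I*sqrt(3))*5 = 15*I*sqrt(3) ≈ 25.981*I)
m**2 = (15*I*sqrt(3))**2 = -675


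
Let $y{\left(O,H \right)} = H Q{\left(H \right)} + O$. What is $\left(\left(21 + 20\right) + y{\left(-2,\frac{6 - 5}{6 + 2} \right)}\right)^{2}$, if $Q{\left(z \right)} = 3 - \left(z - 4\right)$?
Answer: $\frac{6507601}{4096} \approx 1588.8$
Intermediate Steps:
$Q{\left(z \right)} = 7 - z$ ($Q{\left(z \right)} = 3 - \left(-4 + z\right) = 7 - z$)
$y{\left(O,H \right)} = O + H \left(7 - H\right)$ ($y{\left(O,H \right)} = H \left(7 - H\right) + O = O + H \left(7 - H\right)$)
$\left(\left(21 + 20\right) + y{\left(-2,\frac{6 - 5}{6 + 2} \right)}\right)^{2} = \left(\left(21 + 20\right) - \left(2 + \frac{6 - 5}{6 + 2} \left(-7 + \frac{6 - 5}{6 + 2}\right)\right)\right)^{2} = \left(41 - \left(2 + 1 \cdot \frac{1}{8} \left(-7 + 1 \cdot \frac{1}{8}\right)\right)\right)^{2} = \left(41 - \left(2 + \frac{-7 + \frac{1}{8}}{8}\right)\right)^{2} = \left(41 - \left(2 + \frac{1}{8} \left(- \frac{55}{8}\right)\right)\right)^{2} = \left(41 + \left(-2 + \frac{55}{64}\right)\right)^{2} = \left(41 - \frac{73}{64}\right)^{2} = \left(\frac{2551}{64}\right)^{2} = \frac{6507601}{4096}$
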